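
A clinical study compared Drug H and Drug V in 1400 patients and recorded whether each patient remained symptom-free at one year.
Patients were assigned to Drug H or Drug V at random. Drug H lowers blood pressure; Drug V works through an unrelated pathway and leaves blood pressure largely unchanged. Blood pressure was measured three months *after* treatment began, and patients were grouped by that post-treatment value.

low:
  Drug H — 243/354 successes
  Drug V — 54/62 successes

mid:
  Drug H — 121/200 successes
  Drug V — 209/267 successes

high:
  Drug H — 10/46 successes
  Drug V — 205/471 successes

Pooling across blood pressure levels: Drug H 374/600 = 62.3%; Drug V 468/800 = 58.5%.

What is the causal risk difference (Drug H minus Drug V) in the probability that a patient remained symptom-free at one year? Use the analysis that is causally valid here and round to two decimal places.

+0.04

The stratified and pooled comparisons disagree (Drug V wins within each blood pressure; Drug H wins overall), so the answer turns on the causal role of blood pressure.
Because the drug influences blood pressure, blood pressure is a post-treatment mediator, not a confounder. Stratifying on it would bias the estimate; the causal effect is the crude pooled difference.
The causal difference is the pooled difference: 0.623 − 0.585 = +0.038.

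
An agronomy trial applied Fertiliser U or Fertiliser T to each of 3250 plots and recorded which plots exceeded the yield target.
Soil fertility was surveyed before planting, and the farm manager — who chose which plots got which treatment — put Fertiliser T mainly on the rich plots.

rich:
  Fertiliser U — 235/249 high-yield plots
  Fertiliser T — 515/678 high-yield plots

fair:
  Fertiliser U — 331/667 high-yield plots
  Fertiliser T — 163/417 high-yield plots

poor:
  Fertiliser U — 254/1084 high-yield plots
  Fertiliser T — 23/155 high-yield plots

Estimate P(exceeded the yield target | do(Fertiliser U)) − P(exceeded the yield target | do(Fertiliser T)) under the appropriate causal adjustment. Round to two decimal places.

Nothing the fertiliser does changes soil fertility; the imbalance is an allocation artefact. With soil fertility also predicting the outcome, the pooled figure is confounded, and the within-stratum comparison is the causal one.
Adjusting over the population distribution of soil fertility: 0.285·(0.944−0.760) + 0.334·(0.496−0.391) + 0.381·(0.234−0.148) = +0.120.

+0.12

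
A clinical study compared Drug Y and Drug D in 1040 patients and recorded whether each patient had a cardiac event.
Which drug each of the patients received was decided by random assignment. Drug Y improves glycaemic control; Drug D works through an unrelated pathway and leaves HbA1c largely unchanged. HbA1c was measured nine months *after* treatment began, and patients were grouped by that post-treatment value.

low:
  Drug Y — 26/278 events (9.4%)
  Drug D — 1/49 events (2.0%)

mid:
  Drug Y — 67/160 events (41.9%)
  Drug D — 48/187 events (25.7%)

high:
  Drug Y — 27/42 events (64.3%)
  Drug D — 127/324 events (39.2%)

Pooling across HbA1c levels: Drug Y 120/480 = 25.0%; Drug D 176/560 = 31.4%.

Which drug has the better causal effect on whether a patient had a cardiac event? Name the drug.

Drug Y

The HbA1c-specific comparison favours Drug D throughout, but the pooled figures favour Drug Y. The question is whether to condition on HbA1c.
Because the drug influences HbA1c, HbA1c is a post-treatment mediator, not a confounder. Stratifying on it would bias the estimate; the causal effect is the crude pooled difference.
Pooled: Drug Y 25.0% vs Drug D 31.4%; Drug Y is lower overall.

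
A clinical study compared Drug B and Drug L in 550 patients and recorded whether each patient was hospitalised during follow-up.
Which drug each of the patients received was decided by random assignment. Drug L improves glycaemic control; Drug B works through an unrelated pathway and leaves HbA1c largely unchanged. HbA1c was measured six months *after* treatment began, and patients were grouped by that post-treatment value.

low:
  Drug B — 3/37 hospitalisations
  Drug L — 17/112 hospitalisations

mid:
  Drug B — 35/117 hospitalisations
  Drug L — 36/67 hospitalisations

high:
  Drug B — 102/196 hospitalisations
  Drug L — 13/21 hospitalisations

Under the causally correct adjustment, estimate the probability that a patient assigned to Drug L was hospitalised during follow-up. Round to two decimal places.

The stratified and pooled comparisons disagree (Drug B wins within each HbA1c; Drug L wins overall), so the answer turns on the causal role of HbA1c.
HbA1c here is a post-treatment variable shaped by the drug; conditioning on it would introduce bias rather than remove it. The overall comparison is the causal one.
So P(outcome | do(Drug L)) is just the pooled rate for Drug L: 66/200 = 0.330.

0.33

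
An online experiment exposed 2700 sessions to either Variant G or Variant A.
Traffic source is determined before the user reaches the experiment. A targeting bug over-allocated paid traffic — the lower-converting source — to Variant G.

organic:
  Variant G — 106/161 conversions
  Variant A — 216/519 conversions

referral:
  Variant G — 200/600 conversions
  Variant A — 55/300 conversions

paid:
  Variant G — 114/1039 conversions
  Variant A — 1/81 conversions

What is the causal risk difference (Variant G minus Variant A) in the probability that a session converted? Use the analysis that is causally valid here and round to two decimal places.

Nothing the variant does changes traffic source; the imbalance is an allocation artefact. With traffic source also predicting the outcome, the pooled figure is confounded, and the within-stratum comparison is the causal one.
Adjusting over the population distribution of traffic source: 0.252·(0.658−0.416) + 0.333·(0.333−0.183) + 0.415·(0.110−0.012) = +0.151.

+0.15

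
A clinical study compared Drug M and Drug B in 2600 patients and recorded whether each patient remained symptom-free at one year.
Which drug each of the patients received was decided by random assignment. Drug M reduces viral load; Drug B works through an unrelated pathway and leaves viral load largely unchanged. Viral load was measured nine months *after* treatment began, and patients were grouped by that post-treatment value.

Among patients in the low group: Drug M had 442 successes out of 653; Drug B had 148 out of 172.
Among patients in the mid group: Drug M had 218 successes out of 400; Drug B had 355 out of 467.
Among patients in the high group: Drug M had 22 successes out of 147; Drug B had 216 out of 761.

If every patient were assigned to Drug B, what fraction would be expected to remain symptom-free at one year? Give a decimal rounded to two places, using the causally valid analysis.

0.51

Viral load is downstream of the drug. One should not condition on a consequence of treatment, so the overall rates are the right comparison.
So P(outcome | do(Drug B)) is just the pooled rate for Drug B: 719/1400 = 0.514.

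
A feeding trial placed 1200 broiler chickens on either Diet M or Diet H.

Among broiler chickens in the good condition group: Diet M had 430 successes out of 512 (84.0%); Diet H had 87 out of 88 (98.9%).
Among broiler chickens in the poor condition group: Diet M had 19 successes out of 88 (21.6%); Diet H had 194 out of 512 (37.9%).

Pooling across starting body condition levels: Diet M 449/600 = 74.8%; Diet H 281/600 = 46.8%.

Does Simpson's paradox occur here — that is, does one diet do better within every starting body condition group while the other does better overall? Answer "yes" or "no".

yes

Within each starting body condition level (good condition 84.0% vs 98.9%; poor condition 21.6% vs 37.9%), Diet H has the higher rate every time. Pooled: 74.8% vs 46.8% — Diet M has the higher rate overall. The two comparisons disagree.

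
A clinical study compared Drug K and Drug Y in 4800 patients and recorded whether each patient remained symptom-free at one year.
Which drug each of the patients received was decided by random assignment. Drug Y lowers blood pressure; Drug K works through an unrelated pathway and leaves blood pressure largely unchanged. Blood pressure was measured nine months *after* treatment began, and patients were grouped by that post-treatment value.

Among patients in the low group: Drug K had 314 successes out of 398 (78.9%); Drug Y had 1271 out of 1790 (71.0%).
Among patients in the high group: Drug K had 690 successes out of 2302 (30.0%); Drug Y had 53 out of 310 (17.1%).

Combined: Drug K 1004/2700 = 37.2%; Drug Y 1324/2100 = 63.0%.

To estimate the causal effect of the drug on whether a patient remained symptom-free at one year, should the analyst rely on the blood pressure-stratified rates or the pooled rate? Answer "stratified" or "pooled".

pooled

Drug K is higher inside every blood pressure stratum but Drug Y is higher in aggregate. Whether to stratify depends on how blood pressure relates to the drug.
Stratifying would compare drugs among patients the drugs themselves sorted into blood pressure groups — a form of selection on an intermediate. The unconditioned pooled rates give the total causal effect.
Pooled: Drug K 37.2% vs Drug Y 63.0%; Drug Y is higher overall.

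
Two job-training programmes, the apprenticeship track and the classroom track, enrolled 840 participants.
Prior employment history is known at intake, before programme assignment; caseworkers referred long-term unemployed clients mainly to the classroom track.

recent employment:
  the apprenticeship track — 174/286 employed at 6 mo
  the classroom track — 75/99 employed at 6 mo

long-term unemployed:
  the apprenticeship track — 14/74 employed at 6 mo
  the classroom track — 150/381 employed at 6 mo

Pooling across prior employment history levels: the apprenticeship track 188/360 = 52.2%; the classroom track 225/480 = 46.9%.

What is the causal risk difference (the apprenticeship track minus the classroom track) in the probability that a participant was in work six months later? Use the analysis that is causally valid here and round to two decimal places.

the classroom track is higher inside every prior employment history stratum but the apprenticeship track is higher in aggregate. Whether to stratify depends on how prior employment history relates to the programme.
Here prior employment history is a common cause — it drives both which programme a case falls under and the outcome. The crude comparison mixes populations; the stratum-specific rates are the causally relevant ones.
Adjusting over the population distribution of prior employment history: 0.458·(0.608−0.758) + 0.542·(0.189−0.394) = -0.179.

-0.18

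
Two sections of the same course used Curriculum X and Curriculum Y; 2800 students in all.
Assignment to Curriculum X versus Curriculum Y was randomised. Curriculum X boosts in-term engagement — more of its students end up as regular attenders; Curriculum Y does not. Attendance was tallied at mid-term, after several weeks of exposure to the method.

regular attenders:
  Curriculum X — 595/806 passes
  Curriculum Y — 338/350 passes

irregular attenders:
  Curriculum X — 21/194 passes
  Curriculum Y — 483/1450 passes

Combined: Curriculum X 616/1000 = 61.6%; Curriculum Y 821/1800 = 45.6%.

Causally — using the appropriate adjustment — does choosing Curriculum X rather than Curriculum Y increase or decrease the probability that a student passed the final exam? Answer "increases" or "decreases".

Within every mid-term attendance level Curriculum Y has the higher rate, yet pooled Curriculum X does — Simpson's reversal.
Mid-term attendance is recorded after the teaching method and is itself shifted by it — it sits on the causal path from teaching method to outcome. Conditioning on a mediator would strip out part of the effect we want; the pooled comparison gives the total causal effect.
Pooled: Curriculum X 61.6% vs Curriculum Y 45.6%; Curriculum X is higher overall.

increases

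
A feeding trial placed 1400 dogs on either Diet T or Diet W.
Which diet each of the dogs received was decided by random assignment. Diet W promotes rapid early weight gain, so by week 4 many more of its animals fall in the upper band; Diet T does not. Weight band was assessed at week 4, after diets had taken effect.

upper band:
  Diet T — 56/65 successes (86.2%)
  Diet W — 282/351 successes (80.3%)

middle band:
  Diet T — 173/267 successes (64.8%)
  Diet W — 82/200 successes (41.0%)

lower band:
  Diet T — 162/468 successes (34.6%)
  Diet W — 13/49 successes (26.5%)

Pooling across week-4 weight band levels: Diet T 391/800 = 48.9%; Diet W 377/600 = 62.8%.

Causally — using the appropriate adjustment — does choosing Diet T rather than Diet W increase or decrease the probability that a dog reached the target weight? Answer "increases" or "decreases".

decreases

The week-4 weight band-specific comparison favours Diet T throughout, but the pooled figures favour Diet W. The question is whether to condition on week-4 weight band.
Week-4 weight band is downstream of the diet. One should not condition on a consequence of treatment, so the overall rates are the right comparison.
Pooled: Diet T 48.9% vs Diet W 62.8%; Diet W is higher overall.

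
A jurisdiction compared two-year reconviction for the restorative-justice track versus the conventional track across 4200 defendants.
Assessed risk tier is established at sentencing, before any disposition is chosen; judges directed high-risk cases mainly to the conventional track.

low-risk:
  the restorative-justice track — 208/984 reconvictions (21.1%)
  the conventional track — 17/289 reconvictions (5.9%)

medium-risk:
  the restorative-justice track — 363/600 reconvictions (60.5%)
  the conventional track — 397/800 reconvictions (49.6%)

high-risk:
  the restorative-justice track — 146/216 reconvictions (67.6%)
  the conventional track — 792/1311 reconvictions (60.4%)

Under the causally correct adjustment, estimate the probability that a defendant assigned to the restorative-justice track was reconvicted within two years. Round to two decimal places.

The stratified and pooled comparisons disagree (the conventional track wins within each assessed risk tier; the restorative-justice track wins overall), so the answer turns on the causal role of assessed risk tier.
Nothing the disposition does changes assessed risk tier; the imbalance is an allocation artefact. With assessed risk tier also predicting the outcome, the pooled figure is confounded, and the within-stratum comparison is the causal one.
Standardising the restorative-justice track to the population assessed risk tier mix: 0.303·208/984 + 0.333·363/600 + 0.364·146/216 = 0.511.

0.51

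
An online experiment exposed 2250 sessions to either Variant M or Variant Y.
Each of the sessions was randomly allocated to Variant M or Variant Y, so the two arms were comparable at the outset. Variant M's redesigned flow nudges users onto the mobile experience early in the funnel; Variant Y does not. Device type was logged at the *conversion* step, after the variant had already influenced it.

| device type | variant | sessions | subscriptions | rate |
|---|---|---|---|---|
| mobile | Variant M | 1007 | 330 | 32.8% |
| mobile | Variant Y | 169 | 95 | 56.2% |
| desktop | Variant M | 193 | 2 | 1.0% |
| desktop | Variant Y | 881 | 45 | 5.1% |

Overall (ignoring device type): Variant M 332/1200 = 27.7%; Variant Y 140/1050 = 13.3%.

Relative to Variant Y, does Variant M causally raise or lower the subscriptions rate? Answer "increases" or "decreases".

Within every device type level Variant Y has the higher rate, yet pooled Variant M does — Simpson's reversal.
Device type lies on the pathway variant → device type → outcome, so adjusting for it blocks the indirect effect. For the total causal effect of variant, use the unadjusted pooled rates.
Pooled: Variant M 27.7% vs Variant Y 13.3%; Variant M is higher overall.

increases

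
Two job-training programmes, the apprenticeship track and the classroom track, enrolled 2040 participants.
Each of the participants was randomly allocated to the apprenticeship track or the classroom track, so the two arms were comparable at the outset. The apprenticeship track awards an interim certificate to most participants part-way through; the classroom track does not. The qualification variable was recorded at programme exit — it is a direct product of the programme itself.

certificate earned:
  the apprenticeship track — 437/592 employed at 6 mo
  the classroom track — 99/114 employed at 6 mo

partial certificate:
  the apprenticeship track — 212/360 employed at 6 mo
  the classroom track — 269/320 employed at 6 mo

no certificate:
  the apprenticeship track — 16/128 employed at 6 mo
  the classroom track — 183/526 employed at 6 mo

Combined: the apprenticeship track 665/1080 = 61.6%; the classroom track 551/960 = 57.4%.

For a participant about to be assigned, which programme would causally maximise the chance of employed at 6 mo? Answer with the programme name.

Qualification attained during the programme lies on the pathway programme → qualification attained during the programme → outcome, so adjusting for it blocks the indirect effect. For the total causal effect of programme, use the unadjusted pooled rates.
Pooled: the apprenticeship track 61.6% vs the classroom track 57.4%; the apprenticeship track is higher overall.

the apprenticeship track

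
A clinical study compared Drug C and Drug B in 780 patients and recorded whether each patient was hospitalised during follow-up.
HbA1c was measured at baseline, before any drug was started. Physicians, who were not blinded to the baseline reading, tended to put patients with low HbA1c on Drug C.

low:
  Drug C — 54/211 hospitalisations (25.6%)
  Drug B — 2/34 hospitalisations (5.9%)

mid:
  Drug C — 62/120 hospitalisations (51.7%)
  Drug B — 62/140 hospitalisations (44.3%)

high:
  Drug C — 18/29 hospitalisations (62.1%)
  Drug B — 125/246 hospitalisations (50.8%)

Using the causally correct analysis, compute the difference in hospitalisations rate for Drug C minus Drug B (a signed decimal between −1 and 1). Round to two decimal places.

HbA1c differs across drugs for reasons unrelated to any effect of the drug itself, and it separately predicts the outcome — a classic confounder. We must compare within HbA1c levels.
Adjusting over the population distribution of HbA1c: 0.314·(0.256−0.059) + 0.333·(0.517−0.443) + 0.353·(0.621−0.508) = +0.126.

+0.13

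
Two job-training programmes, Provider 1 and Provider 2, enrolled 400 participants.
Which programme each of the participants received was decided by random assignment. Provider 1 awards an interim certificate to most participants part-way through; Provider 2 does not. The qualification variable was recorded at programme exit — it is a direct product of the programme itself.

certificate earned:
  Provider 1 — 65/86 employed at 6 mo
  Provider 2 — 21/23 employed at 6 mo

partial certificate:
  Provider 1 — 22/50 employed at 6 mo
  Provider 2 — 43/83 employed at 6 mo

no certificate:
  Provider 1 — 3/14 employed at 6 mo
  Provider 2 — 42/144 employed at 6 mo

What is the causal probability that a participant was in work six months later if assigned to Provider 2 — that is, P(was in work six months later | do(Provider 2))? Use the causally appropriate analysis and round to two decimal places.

0.42

Provider 2 is higher inside every qualification attained during the programme stratum but Provider 1 is higher in aggregate. Whether to stratify depends on how qualification attained during the programme relates to the programme.
The distribution of qualification attained during the programme is itself part of what the programme does — it is an intermediate outcome. Holding it fixed would remove that part of the effect; the total effect is the pooled difference.
So P(outcome | do(Provider 2)) is just the pooled rate for Provider 2: 106/250 = 0.424.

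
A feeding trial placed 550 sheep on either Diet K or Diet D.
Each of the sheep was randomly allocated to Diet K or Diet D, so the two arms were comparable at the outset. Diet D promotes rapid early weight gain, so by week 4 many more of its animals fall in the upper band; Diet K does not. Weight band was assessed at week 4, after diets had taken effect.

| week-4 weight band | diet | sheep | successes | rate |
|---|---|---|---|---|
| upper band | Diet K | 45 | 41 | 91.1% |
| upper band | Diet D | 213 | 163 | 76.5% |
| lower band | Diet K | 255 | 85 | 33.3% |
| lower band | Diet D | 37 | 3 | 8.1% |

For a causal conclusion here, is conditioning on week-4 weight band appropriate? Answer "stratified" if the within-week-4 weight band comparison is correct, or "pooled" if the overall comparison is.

pooled

Week-4 weight band is recorded after the diet and is itself shifted by it — it sits on the causal path from diet to outcome. Conditioning on a mediator would strip out part of the effect we want; the pooled comparison gives the total causal effect.
Pooled: Diet K 42.0% vs Diet D 66.4%; Diet D is higher overall.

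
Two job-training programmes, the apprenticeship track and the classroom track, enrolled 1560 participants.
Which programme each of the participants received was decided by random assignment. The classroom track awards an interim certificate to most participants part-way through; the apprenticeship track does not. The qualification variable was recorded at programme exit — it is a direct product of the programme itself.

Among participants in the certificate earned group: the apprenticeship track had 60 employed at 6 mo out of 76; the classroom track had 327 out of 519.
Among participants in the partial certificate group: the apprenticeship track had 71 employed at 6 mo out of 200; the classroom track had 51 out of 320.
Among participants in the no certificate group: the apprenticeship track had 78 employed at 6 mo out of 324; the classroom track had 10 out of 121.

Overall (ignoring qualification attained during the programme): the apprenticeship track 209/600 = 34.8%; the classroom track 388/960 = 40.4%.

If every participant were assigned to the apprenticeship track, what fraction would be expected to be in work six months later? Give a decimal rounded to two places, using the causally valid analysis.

0.35

The stratified and pooled comparisons disagree (the apprenticeship track wins within each qualification attained during the programme; the classroom track wins overall), so the answer turns on the causal role of qualification attained during the programme.
Qualification attained during the programme lies on the pathway programme → qualification attained during the programme → outcome, so adjusting for it blocks the indirect effect. For the total causal effect of programme, use the unadjusted pooled rates.
So P(outcome | do(the apprenticeship track)) is just the pooled rate for the apprenticeship track: 209/600 = 0.348.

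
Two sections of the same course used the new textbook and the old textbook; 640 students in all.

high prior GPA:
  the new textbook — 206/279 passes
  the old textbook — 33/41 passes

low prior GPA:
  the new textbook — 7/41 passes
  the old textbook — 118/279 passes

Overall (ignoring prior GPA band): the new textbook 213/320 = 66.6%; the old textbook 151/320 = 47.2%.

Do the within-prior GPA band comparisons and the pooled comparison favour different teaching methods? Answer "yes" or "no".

Within each prior GPA band level (high prior GPA 73.8% vs 80.5%; low prior GPA 17.1% vs 42.3%), the old textbook has the higher rate every time. Pooled: 66.6% vs 47.2% — the new textbook has the higher rate overall. The two comparisons disagree.

yes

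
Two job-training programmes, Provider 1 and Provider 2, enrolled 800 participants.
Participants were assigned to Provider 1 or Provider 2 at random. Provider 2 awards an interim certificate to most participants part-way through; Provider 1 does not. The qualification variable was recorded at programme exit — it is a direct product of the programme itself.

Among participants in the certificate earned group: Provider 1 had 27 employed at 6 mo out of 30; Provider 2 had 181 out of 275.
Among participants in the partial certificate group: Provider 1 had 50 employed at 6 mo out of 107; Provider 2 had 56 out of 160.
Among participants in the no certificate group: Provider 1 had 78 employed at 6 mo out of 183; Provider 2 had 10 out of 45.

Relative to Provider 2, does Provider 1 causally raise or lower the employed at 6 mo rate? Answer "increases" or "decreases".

Qualification attained during the programme is recorded after the programme and is itself shifted by it — it sits on the causal path from programme to outcome. Conditioning on a mediator would strip out part of the effect we want; the pooled comparison gives the total causal effect.
Pooled: Provider 1 48.4% vs Provider 2 51.5%; Provider 2 is higher overall.

decreases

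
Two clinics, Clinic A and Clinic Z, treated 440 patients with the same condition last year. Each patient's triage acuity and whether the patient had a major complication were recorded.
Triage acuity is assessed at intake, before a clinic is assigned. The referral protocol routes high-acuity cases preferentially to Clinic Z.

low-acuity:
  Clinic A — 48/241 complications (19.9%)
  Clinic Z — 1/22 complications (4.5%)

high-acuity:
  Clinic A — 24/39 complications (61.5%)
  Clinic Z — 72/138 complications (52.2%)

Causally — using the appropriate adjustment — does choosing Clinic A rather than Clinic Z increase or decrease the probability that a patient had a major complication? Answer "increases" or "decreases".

increases

The triage acuity-specific comparison favours Clinic Z throughout, but the pooled figures favour Clinic A. The question is whether to condition on triage acuity.
Since triage acuity is a pre-existing factor (not a product of the clinic) and it affects the outcome on its own, it is a confounder. The stratified rates, not the pooled rate, identify the causal effect.
Within each level — low-acuity: 19.9% vs 4.5%; high-acuity: 61.5% vs 52.2% — Clinic Z is lower every time.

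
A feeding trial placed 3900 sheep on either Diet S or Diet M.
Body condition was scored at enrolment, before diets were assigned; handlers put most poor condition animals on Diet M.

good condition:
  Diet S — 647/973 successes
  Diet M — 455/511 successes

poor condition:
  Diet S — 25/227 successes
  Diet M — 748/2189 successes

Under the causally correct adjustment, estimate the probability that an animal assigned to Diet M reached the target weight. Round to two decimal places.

0.55

The stratified and pooled comparisons disagree (Diet M wins within each starting body condition; Diet S wins overall), so the answer turns on the causal role of starting body condition.
Nothing the diet does changes starting body condition; the imbalance is an allocation artefact. With starting body condition also predicting the outcome, the pooled figure is confounded, and the within-stratum comparison is the causal one.
Standardising Diet M to the population starting body condition mix: 0.381·455/511 + 0.619·748/2189 = 0.550.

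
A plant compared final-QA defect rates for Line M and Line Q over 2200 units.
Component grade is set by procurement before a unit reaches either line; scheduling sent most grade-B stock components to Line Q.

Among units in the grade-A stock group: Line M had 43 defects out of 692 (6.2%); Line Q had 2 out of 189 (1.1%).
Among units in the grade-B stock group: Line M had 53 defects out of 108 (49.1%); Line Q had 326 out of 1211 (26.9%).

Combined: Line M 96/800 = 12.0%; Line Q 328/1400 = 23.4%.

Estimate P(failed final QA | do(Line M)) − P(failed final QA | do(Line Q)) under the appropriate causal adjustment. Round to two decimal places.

The stratified and pooled comparisons disagree (Line Q wins within each component grade; Line M wins overall), so the answer turns on the causal role of component grade.
Nothing the line does changes component grade; the imbalance is an allocation artefact. With component grade also predicting the outcome, the pooled figure is confounded, and the within-stratum comparison is the causal one.
Adjusting over the population distribution of component grade: 0.400·(0.062−0.011) + 0.600·(0.491−0.269) = +0.153.

+0.15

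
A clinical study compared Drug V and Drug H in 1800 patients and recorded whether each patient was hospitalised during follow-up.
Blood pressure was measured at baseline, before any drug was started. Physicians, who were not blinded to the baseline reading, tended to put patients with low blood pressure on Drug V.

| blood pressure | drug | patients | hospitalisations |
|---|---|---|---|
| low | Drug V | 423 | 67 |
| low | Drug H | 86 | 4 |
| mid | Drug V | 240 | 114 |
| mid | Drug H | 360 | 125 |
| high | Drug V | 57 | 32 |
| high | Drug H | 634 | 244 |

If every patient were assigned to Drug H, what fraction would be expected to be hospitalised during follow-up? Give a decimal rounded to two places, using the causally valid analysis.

0.28

Drug H is lower inside every blood pressure stratum but Drug V is lower in aggregate. Whether to stratify depends on how blood pressure relates to the drug.
Here blood pressure is a common cause — it drives both which drug a case falls under and the outcome. The crude comparison mixes populations; the stratum-specific rates are the causally relevant ones.
Standardising Drug H to the population blood pressure mix: 0.283·4/86 + 0.333·125/360 + 0.384·244/634 = 0.277.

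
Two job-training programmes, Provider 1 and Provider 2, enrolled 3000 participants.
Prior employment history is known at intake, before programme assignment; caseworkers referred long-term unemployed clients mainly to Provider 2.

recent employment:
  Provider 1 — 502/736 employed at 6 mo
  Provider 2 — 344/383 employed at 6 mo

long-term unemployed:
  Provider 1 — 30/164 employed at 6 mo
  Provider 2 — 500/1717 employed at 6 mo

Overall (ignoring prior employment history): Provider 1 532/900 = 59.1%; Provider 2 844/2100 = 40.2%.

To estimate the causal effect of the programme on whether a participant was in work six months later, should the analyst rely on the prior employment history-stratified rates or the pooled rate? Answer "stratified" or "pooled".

Provider 2 is higher inside every prior employment history stratum but Provider 1 is higher in aggregate. Whether to stratify depends on how prior employment history relates to the programme.
Here prior employment history is a common cause — it drives both which programme a case falls under and the outcome. The crude comparison mixes populations; the stratum-specific rates are the causally relevant ones.
Within each level — recent employment: 68.2% vs 89.8%; long-term unemployed: 18.3% vs 29.1% — Provider 2 is higher every time.

stratified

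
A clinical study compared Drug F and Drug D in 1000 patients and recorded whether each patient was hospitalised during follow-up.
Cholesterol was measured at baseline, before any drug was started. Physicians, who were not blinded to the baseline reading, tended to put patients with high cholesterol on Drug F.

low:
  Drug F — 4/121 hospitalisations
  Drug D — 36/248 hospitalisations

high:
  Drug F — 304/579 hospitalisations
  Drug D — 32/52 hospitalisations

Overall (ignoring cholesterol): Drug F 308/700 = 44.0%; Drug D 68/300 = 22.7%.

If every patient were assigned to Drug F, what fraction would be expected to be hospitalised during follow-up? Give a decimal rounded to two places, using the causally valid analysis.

0.34

The imbalance in cholesterol arose from how patients were allocated, not from anything the drug did; and cholesterol independently affects the outcome. The pooled gap is confounded — condition on cholesterol.
Standardising Drug F to the population cholesterol mix: 0.369·4/121 + 0.631·304/579 = 0.344.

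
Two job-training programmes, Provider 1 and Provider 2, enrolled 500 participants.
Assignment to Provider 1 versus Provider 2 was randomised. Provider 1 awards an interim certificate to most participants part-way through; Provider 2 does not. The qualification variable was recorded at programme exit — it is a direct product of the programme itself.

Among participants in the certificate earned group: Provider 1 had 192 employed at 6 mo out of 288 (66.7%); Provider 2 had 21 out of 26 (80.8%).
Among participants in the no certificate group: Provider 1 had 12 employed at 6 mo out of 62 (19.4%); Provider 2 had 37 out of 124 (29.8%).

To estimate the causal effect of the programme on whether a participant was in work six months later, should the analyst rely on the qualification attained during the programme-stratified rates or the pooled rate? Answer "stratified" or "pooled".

pooled

Qualification attained during the programme here is a post-treatment variable shaped by the programme; conditioning on it would introduce bias rather than remove it. The overall comparison is the causal one.
Pooled: Provider 1 58.3% vs Provider 2 38.7%; Provider 1 is higher overall.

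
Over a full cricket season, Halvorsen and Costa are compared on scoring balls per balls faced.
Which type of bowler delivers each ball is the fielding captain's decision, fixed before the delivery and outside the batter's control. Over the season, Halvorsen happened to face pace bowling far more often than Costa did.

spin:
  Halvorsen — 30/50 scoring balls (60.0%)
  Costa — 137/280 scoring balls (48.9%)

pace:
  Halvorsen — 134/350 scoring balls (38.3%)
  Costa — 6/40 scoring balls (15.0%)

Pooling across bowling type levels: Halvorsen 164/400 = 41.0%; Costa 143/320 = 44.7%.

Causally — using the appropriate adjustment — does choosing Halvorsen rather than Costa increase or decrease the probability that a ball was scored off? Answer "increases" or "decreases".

The imbalance in bowling type arose from how balls faced were allocated, not from anything the player did; and bowling type independently affects the outcome. The pooled gap is confounded — condition on bowling type.
Within each level — spin: 60.0% vs 48.9%; pace: 38.3% vs 15.0% — Halvorsen is higher every time.

increases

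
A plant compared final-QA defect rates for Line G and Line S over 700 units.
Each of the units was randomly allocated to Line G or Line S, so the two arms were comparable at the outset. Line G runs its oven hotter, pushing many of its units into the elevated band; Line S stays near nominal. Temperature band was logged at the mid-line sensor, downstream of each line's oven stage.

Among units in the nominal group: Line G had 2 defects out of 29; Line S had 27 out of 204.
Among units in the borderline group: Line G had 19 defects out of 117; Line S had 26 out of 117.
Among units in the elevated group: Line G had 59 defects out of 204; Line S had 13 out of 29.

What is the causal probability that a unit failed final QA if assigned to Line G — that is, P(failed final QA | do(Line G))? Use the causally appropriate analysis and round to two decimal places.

Stratifying would compare lines among units the lines themselves sorted into in-process temperature band groups — a form of selection on an intermediate. The unconditioned pooled rates give the total causal effect.
So P(outcome | do(Line G)) is just the pooled rate for Line G: 80/350 = 0.229.

0.23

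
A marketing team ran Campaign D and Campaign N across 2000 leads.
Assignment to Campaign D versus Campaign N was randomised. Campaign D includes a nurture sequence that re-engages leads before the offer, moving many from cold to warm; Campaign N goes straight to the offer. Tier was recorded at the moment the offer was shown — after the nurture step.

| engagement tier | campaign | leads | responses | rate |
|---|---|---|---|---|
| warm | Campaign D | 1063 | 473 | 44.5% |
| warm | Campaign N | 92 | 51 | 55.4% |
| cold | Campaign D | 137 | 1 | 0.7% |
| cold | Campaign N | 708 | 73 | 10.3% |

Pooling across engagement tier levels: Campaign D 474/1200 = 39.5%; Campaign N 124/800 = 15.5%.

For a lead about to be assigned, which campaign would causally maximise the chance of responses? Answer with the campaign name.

Campaign D

The stratified and pooled comparisons disagree (Campaign N wins within each engagement tier; Campaign D wins overall), so the answer turns on the causal role of engagement tier.
The distribution of engagement tier is itself part of what the campaign does — it is an intermediate outcome. Holding it fixed would remove that part of the effect; the total effect is the pooled difference.
Pooled: Campaign D 39.5% vs Campaign N 15.5%; Campaign D is higher overall.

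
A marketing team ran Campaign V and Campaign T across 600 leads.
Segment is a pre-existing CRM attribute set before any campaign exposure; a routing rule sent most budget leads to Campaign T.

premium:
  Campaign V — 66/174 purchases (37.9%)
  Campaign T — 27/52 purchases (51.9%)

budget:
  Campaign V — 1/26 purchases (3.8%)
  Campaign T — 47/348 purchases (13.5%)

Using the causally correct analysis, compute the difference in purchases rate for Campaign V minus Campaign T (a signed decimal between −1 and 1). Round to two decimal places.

-0.11

Customer segment differs across campaigns for reasons unrelated to any effect of the campaign itself, and it separately predicts the outcome — a classic confounder. We must compare within customer segment levels.
Adjusting over the population distribution of customer segment: 0.377·(0.379−0.519) + 0.623·(0.038−0.135) = -0.113.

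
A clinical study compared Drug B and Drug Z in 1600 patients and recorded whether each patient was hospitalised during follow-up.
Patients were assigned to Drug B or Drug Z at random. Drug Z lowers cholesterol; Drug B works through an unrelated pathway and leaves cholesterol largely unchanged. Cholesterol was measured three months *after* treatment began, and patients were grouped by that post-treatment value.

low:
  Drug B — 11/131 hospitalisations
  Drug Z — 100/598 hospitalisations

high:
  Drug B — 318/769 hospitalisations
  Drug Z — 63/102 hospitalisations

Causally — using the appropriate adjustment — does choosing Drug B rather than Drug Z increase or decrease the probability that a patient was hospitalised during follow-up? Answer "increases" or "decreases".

increases

Stratifying would compare drugs among patients the drugs themselves sorted into cholesterol groups — a form of selection on an intermediate. The unconditioned pooled rates give the total causal effect.
Pooled: Drug B 36.6% vs Drug Z 23.3%; Drug Z is lower overall.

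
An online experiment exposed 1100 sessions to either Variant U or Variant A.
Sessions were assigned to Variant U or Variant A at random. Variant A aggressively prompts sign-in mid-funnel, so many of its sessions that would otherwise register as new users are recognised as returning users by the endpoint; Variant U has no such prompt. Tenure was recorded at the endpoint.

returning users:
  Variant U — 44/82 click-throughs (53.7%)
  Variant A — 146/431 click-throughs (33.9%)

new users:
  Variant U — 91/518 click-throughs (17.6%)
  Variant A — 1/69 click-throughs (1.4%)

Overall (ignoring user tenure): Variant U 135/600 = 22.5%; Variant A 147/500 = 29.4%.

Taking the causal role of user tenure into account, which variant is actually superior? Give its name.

Variant U is higher inside every user tenure stratum but Variant A is higher in aggregate. Whether to stratify depends on how user tenure relates to the variant.
User tenure is recorded after the variant and is itself shifted by it — it sits on the causal path from variant to outcome. Conditioning on a mediator would strip out part of the effect we want; the pooled comparison gives the total causal effect.
Pooled: Variant U 22.5% vs Variant A 29.4%; Variant A is higher overall.

Variant A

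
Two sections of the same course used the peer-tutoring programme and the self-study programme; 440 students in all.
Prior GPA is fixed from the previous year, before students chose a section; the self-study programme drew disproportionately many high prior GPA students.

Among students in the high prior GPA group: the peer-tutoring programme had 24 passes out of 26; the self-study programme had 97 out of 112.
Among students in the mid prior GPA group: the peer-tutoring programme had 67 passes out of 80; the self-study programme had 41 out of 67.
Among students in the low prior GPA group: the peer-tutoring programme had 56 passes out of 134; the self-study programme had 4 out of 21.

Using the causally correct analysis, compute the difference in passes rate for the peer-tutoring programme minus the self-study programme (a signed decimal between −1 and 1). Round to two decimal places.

Since prior GPA band is a pre-existing factor (not a product of the teaching method) and it affects the outcome on its own, it is a confounder. The stratified rates, not the pooled rate, identify the causal effect.
Adjusting over the population distribution of prior GPA band: 0.314·(0.923−0.866) + 0.334·(0.838−0.612) + 0.352·(0.418−0.190) = +0.173.

+0.17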